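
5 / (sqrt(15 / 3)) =sqrt(5) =2.24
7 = 7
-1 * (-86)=86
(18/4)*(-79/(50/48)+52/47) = -395154/1175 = -336.30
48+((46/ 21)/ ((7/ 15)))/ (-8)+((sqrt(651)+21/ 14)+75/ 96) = sqrt(651)+77921/ 1568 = 75.21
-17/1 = -17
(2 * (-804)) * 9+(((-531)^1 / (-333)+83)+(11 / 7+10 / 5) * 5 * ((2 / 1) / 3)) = -11169764 / 777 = -14375.50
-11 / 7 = -1.57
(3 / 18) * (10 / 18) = 5 / 54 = 0.09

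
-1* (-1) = 1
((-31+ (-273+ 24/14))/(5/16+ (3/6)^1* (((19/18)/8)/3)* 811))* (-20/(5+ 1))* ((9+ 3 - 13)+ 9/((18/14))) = 36564480/109753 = 333.15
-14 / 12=-7 / 6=-1.17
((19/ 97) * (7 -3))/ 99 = 76/ 9603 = 0.01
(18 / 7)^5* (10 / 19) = 18895680 / 319333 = 59.17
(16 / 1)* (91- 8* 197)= -23760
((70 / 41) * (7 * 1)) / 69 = 490 / 2829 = 0.17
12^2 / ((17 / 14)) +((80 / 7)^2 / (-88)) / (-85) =1086784 / 9163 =118.61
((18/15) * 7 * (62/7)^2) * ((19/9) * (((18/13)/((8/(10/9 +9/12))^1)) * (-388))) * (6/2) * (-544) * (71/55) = 9166652536768/25025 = 366299801.67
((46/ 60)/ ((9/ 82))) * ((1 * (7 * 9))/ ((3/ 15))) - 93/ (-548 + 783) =1550956/ 705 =2199.94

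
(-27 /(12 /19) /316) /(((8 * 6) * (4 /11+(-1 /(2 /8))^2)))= -209 /1213440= -0.00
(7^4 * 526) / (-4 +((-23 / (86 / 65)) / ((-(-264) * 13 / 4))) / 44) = -315408190944 / 999091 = -315695.16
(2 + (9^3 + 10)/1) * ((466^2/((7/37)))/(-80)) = -1488441513/140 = -10631725.09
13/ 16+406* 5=32493/ 16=2030.81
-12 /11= -1.09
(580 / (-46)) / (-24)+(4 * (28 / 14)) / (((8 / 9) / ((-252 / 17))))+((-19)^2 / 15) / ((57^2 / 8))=-28045123 / 211140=-132.83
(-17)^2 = 289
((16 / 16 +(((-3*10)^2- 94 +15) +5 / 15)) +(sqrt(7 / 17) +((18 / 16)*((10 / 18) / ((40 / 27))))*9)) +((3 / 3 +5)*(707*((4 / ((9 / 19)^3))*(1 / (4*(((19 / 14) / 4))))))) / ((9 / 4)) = sqrt(119) / 17 +7433500337 / 139968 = 53109.21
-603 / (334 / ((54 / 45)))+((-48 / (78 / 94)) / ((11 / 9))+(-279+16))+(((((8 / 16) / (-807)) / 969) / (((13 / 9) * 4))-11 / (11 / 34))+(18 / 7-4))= -202138653248439 / 580985565160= -347.92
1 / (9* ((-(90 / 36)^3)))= -0.01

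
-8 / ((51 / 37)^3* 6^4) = -50653 / 21489462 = -0.00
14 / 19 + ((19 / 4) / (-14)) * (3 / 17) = 12245 / 18088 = 0.68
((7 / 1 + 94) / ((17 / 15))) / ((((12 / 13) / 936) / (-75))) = -6777397.06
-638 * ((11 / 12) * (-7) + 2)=16907 / 6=2817.83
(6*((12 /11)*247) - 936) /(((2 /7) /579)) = 15174432 /11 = 1379493.82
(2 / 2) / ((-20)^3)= -0.00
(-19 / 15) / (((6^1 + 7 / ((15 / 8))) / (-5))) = 95 / 146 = 0.65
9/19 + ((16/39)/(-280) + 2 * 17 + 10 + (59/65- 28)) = 450748/25935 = 17.38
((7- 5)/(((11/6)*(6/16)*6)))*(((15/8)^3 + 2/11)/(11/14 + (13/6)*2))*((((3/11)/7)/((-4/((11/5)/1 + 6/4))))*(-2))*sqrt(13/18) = 1411513*sqrt(26)/183145600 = 0.04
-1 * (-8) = 8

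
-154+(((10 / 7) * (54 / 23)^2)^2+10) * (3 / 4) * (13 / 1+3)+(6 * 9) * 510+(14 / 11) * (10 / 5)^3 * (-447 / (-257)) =1095786249877334 / 38764414843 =28267.84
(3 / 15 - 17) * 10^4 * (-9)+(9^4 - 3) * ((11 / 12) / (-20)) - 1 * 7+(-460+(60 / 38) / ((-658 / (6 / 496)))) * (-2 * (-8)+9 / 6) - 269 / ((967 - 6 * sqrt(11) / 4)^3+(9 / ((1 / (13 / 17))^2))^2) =110497068430816745805034004229022841931843 / 73486266835127641843032844074199760 - 505350754655532745032 * sqrt(11) / 365002409053572616891847562049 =1503642.42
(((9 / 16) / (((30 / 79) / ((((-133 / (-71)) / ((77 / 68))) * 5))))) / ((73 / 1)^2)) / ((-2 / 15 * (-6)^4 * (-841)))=127585 / 8064458747136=0.00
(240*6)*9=12960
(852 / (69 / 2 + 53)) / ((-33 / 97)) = -28.62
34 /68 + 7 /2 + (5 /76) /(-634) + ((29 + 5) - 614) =-27753989 /48184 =-576.00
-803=-803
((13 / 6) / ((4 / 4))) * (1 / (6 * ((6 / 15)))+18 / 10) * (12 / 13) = 133 / 30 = 4.43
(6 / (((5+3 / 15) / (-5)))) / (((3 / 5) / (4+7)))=-1375 / 13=-105.77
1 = 1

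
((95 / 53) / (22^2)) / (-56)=-0.00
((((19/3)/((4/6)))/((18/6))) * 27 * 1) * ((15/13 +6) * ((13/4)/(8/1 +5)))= 15903/104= 152.91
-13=-13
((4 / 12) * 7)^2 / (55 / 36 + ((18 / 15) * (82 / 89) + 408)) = 87220 / 6578347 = 0.01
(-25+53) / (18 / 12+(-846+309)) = -8 / 153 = -0.05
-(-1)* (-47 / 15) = -47 / 15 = -3.13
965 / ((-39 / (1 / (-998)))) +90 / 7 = 3509735 / 272454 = 12.88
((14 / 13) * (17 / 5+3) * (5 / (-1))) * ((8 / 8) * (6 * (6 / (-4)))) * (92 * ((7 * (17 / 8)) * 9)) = 49660128 / 13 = 3820009.85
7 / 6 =1.17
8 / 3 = 2.67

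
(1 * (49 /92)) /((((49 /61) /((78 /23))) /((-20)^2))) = 475800 /529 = 899.43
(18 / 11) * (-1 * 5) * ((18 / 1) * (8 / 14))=-6480 / 77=-84.16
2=2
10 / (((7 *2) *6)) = 5 / 42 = 0.12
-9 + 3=-6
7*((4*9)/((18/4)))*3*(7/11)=1176/11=106.91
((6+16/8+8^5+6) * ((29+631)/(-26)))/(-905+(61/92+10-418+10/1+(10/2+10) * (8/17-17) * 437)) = 3383889168/445891459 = 7.59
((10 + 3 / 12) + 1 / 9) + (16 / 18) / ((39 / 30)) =1723 / 156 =11.04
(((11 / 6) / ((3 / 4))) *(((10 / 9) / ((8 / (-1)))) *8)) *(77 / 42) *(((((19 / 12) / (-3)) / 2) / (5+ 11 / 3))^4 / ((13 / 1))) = -78844205 / 239473790779392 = -0.00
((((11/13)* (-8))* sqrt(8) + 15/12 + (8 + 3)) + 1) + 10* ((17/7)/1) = 1051/28 -176* sqrt(2)/13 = 18.39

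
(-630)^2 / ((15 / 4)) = 105840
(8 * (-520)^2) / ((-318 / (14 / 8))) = -11904.40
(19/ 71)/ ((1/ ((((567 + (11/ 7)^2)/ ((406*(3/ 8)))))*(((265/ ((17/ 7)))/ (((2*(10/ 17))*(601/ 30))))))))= 280993280/ 60635491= 4.63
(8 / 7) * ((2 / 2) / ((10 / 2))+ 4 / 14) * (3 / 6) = 68 / 245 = 0.28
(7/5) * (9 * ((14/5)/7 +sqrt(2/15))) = 21 * sqrt(30)/25 +126/25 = 9.64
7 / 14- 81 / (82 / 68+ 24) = -4651 / 1714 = -2.71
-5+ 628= 623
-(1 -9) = 8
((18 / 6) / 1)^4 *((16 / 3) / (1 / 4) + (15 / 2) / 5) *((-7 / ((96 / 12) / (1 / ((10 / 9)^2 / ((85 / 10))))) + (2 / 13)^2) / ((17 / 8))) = -6001964109 / 1149200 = -5222.73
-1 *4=-4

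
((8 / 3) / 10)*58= 232 / 15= 15.47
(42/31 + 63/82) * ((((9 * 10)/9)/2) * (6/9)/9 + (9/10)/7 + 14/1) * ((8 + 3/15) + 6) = 500022541/1143900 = 437.12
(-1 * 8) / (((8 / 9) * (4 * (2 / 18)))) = -81 / 4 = -20.25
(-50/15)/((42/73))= -365/63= -5.79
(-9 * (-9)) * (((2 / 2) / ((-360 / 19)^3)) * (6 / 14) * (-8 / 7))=0.01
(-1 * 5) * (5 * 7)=-175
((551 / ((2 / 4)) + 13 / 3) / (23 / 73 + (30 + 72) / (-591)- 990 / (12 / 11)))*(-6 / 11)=190922156 / 287071587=0.67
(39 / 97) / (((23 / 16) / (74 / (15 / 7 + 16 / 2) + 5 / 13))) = 340272 / 158401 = 2.15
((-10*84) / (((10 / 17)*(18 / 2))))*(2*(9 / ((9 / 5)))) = -4760 / 3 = -1586.67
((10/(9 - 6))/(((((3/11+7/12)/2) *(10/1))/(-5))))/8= -55/113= -0.49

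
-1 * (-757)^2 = -573049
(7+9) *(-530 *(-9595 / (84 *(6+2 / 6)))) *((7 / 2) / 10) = 53530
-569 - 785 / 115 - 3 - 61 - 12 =-14992 / 23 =-651.83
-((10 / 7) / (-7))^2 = -100 / 2401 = -0.04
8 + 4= 12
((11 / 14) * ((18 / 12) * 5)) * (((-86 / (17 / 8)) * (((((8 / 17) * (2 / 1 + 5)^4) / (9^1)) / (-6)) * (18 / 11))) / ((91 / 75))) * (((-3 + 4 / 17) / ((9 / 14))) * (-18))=520968.61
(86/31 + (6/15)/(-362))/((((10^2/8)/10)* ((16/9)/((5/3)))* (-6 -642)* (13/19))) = -492727/105037920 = -0.00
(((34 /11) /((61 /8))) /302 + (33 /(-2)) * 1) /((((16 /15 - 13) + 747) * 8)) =-50149815 /17874645536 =-0.00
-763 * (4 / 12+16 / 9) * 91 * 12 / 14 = -376922 / 3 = -125640.67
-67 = -67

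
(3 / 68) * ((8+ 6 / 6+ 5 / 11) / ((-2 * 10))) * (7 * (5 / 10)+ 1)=-0.09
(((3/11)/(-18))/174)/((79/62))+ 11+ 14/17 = 91176691/7711506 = 11.82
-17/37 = -0.46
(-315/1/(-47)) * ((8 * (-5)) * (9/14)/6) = -1350/47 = -28.72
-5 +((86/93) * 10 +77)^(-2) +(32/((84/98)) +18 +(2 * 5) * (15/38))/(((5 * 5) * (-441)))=-202365097263439/40430627935425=-5.01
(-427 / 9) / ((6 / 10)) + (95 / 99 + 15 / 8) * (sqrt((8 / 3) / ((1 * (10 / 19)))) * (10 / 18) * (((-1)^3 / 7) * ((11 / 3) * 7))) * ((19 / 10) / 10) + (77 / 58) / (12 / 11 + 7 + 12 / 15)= -20146175 / 255258-8531 * sqrt(285) / 58320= -81.39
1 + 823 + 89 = 913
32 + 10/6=101/3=33.67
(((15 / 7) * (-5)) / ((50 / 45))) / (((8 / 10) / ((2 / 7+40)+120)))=-1932.02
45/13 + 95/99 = 5690/1287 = 4.42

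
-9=-9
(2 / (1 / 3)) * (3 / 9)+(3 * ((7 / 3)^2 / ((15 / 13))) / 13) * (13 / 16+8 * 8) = 52253 / 720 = 72.57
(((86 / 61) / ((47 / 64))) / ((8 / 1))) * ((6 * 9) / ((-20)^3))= -1161 / 716750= -0.00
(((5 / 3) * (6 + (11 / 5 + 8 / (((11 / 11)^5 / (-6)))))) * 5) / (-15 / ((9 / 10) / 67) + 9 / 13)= 12935 / 43523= 0.30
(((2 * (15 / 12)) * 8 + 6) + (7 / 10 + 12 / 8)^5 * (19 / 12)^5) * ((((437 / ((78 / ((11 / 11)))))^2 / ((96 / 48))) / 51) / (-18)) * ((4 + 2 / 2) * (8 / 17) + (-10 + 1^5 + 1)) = 80015212758937481 / 1538139844800000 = 52.02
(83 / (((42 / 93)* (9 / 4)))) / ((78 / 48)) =41168 / 819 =50.27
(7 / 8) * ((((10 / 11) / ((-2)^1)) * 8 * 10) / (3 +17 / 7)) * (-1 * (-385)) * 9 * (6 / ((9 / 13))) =-3344250 / 19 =-176013.16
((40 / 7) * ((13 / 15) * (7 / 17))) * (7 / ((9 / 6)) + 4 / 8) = 1612 / 153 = 10.54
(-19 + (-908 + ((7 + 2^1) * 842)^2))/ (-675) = -6380573/ 75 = -85074.31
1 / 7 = 0.14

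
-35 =-35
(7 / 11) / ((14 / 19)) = 19 / 22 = 0.86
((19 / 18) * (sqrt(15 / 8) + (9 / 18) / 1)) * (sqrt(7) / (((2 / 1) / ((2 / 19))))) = sqrt(7) * (2 + sqrt(30)) / 72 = 0.27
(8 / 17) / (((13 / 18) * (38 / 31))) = 2232 / 4199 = 0.53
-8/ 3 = -2.67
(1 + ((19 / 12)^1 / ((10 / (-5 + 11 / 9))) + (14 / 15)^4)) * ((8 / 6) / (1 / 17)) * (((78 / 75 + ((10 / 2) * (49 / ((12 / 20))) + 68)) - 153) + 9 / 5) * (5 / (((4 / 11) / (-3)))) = -1075204943659 / 3037500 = -353976.94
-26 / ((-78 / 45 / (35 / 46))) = 525 / 46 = 11.41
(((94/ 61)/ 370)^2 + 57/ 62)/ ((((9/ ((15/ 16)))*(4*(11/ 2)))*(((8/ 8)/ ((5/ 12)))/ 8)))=7259156783/ 500276364192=0.01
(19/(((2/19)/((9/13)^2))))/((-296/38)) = -555579/50024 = -11.11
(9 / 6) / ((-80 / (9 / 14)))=-27 / 2240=-0.01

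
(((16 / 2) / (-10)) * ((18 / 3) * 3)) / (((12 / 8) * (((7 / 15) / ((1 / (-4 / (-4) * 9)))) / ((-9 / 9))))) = 2.29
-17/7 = -2.43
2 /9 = 0.22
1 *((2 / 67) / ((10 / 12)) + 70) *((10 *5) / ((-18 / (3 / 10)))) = -11731 / 201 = -58.36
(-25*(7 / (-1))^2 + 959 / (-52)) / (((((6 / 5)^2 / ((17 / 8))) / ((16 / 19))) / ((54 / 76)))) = -82440225 / 75088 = -1097.91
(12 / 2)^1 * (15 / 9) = 10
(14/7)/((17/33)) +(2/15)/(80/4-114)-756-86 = -10044857/11985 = -838.12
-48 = -48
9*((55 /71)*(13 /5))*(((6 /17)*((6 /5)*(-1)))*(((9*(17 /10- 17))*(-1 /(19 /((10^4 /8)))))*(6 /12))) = -46911150 /1349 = -34774.76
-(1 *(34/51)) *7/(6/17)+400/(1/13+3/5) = 57191/99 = 577.69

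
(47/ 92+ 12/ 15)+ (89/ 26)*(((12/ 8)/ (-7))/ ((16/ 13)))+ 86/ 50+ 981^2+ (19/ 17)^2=71644586212603/ 74446400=962364.68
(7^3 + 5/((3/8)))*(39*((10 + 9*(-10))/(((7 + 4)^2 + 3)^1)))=-277940/31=-8965.81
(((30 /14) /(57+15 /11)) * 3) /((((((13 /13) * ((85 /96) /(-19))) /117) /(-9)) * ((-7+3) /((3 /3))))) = -7922772 /12733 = -622.22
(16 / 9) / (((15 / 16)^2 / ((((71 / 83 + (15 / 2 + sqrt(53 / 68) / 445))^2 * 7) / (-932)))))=-11605394162328064 / 10942235983580625 - 4971008 * sqrt(901) / 296256558375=-1.06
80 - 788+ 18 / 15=-3534 / 5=-706.80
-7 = -7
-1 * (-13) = 13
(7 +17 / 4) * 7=315 / 4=78.75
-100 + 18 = -82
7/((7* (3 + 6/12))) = 2/7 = 0.29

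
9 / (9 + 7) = 9 / 16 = 0.56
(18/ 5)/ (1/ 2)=36/ 5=7.20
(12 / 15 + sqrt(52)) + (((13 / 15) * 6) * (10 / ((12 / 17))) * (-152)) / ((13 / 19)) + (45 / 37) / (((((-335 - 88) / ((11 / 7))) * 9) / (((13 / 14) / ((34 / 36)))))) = -355581764441 / 21728805 + 2 * sqrt(13) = -16357.32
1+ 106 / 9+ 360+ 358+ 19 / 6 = 733.94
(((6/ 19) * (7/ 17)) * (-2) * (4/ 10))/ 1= -168/ 1615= -0.10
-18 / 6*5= -15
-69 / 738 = -0.09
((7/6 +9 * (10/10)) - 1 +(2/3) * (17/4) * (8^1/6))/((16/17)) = 13.75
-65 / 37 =-1.76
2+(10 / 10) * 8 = 10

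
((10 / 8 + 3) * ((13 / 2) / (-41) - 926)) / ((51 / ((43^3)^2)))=-160025305585435 / 328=-487882029223.89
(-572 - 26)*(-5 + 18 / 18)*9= 21528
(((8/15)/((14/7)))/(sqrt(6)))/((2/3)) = sqrt(6)/15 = 0.16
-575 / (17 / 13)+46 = -6693 / 17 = -393.71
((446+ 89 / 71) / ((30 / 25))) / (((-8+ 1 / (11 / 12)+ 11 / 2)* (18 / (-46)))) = 13390025 / 19809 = 675.96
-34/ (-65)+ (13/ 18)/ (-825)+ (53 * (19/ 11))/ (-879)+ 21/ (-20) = -71490319/ 113127300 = -0.63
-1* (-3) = 3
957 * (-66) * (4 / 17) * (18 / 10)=-2273832 / 85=-26750.96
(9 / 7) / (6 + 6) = 3 / 28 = 0.11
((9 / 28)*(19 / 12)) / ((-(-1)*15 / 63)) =2.14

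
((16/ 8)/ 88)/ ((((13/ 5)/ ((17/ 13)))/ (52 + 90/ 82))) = 185045/ 304876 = 0.61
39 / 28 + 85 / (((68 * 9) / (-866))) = -29959 / 252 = -118.88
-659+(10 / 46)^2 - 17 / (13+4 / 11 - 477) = -104569981 / 158700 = -658.92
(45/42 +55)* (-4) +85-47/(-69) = -66946/483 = -138.60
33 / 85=0.39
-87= -87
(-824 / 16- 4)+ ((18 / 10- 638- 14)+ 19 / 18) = -704.64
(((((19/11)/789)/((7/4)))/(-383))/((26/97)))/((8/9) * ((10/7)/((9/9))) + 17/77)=-11058/1352689741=-0.00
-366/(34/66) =-12078/17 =-710.47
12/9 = 4/3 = 1.33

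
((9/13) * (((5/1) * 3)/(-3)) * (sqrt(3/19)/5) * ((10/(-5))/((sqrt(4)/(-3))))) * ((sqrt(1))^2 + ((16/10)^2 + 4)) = -5103 * sqrt(57)/6175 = -6.24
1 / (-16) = -1 / 16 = -0.06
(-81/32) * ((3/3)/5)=-81/160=-0.51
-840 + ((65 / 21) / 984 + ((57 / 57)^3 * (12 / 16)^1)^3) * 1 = -138791819 / 165312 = -839.57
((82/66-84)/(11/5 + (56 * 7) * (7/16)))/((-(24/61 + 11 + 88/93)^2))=97657310110/31210775037321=0.00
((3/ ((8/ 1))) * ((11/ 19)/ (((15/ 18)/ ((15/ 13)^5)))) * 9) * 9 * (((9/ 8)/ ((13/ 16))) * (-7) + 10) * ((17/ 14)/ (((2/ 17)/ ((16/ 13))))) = 1407875782500/ 8345552761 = 168.70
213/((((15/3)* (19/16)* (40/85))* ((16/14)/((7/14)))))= 25347/760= 33.35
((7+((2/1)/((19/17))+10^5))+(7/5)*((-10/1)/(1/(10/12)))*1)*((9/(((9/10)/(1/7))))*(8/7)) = 163260.61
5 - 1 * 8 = -3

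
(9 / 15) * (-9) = -27 / 5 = -5.40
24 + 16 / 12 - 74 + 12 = -110 / 3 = -36.67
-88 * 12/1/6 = -176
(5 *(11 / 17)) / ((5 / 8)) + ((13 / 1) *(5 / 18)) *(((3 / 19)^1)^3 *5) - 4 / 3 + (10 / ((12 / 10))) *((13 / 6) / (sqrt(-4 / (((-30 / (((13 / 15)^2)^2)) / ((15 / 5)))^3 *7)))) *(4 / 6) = 2738453 / 699618 + 52734375 *sqrt(70) / 371293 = 1192.21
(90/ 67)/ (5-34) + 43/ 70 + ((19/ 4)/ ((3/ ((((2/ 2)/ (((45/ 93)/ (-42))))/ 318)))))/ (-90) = 6688676063/ 11677818600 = 0.57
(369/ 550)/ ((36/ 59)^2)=142721/ 79200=1.80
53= 53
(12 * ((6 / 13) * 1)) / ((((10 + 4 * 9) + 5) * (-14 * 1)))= -0.01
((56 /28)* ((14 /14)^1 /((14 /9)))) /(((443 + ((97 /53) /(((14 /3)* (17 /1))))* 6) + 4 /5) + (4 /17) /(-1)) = 0.00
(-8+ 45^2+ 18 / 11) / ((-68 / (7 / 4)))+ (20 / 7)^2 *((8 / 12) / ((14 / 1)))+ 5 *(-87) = -1498009895 / 3078768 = -486.56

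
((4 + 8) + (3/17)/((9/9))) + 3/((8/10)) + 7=1559/68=22.93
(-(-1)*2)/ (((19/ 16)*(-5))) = -32/ 95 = -0.34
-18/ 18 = -1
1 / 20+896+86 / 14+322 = 171387 / 140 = 1224.19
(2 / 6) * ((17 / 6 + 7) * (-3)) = -59 / 6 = -9.83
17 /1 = 17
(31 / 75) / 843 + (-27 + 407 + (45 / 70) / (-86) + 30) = 31209857299 / 76122900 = 409.99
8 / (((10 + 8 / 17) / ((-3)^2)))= 612 / 89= 6.88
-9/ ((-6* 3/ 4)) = 2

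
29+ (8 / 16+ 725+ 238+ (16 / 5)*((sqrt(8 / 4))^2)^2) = 1005.30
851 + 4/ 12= 2554/ 3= 851.33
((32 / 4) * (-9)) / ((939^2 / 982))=-7856 / 97969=-0.08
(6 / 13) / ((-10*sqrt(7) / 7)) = -0.12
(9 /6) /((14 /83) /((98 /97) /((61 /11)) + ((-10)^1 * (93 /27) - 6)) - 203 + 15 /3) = -12711367 /1677935946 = -0.01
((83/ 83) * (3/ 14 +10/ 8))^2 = 1681/ 784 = 2.14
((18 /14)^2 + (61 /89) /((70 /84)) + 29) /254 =343162 /2769235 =0.12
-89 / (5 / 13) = -1157 / 5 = -231.40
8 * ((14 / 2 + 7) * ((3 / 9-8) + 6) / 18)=-280 / 27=-10.37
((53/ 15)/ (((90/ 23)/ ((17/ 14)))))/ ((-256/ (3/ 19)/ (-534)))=1844347/ 5107200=0.36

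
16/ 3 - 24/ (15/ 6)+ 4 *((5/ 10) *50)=1436/ 15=95.73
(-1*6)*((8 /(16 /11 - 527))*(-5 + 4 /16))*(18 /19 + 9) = -8316 /1927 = -4.32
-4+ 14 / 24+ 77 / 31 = -347 / 372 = -0.93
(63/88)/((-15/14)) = -147/220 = -0.67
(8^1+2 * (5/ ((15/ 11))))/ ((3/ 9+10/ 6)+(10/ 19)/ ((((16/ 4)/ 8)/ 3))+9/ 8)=6992/ 2865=2.44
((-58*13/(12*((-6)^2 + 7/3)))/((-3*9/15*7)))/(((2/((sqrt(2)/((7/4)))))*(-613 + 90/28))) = -754*sqrt(2)/12370113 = -0.00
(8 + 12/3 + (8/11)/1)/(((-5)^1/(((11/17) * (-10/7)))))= 40/17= 2.35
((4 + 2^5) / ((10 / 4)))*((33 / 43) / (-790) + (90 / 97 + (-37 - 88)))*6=-88307744616 / 8237725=-10719.92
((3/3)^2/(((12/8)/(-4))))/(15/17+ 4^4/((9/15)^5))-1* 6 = -81632886/13603645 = -6.00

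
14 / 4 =7 / 2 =3.50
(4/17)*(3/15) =4/85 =0.05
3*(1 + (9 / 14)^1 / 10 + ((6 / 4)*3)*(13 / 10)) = 726 / 35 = 20.74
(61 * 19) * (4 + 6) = 11590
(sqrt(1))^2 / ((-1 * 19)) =-1 / 19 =-0.05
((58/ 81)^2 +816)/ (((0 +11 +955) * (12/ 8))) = 5357140/ 9506889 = 0.56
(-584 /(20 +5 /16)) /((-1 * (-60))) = -2336 /4875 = -0.48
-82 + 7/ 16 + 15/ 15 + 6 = -1193/ 16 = -74.56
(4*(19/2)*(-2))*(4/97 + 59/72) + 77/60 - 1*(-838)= 13511797/17460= 773.87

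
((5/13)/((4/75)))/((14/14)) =375/52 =7.21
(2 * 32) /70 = 0.91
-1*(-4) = 4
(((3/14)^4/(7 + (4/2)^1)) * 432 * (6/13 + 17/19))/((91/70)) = 814050/7709611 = 0.11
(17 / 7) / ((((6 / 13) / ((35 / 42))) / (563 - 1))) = 2464.33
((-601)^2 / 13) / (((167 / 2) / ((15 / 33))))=151.25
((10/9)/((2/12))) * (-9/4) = -15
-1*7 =-7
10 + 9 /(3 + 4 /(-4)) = 14.50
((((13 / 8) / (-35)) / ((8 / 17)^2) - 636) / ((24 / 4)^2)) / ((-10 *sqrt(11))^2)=-11400877 / 709632000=-0.02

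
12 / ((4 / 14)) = 42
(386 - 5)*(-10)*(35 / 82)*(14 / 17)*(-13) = 12134850 / 697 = 17410.11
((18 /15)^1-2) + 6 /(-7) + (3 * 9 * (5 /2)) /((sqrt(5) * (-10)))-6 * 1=-268 /35-27 * sqrt(5) /20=-10.68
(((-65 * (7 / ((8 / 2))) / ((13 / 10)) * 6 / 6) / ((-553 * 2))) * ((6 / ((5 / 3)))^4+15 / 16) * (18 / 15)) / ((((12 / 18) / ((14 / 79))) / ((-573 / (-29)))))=60970886109 / 723956000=84.22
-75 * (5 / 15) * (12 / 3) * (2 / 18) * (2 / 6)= -100 / 27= -3.70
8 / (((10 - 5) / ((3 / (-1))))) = -24 / 5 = -4.80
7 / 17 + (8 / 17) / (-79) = 545 / 1343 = 0.41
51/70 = 0.73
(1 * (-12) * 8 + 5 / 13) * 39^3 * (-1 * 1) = 5671809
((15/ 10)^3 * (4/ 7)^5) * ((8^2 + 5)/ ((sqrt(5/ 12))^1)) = 476928 * sqrt(15)/ 84035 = 21.98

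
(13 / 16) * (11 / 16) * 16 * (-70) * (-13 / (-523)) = -65065 / 4184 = -15.55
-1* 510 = -510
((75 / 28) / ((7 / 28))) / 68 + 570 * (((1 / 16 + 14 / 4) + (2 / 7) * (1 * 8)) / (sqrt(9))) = 1057975 / 952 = 1111.32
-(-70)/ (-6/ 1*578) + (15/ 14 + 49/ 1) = 303761/ 6069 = 50.05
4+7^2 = 53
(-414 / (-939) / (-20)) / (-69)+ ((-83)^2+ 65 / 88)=6889.74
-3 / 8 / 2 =-3 / 16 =-0.19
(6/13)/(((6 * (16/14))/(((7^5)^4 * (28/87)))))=3909821048582988049/2262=1728479685492037.16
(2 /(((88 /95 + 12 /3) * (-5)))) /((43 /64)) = -608 /5031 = -0.12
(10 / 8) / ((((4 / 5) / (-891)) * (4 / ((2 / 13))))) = -22275 / 416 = -53.55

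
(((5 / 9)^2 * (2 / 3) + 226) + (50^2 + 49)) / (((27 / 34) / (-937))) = -21484238750 / 6561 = -3274537.23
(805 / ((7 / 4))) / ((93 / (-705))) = -108100 / 31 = -3487.10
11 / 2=5.50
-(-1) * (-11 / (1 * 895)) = -11 / 895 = -0.01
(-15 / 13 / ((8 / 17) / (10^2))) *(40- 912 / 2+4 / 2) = 1319625 / 13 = 101509.62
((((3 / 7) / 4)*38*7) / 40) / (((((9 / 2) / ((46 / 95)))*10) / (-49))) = -1127 / 3000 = -0.38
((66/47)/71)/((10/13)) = 429/16685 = 0.03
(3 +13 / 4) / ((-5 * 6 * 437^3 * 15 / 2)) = -0.00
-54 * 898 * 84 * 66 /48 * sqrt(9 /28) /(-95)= 1200177 * sqrt(7) /95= 33424.95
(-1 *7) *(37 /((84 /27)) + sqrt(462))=-7 *sqrt(462) -333 /4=-233.71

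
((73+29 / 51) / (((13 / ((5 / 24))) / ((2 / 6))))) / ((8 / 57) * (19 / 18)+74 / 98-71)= -114905 / 20495098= -0.01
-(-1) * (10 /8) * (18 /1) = 45 /2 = 22.50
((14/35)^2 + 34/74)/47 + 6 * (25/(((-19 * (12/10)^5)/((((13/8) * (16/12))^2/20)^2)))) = -3587703939103/22198476902400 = -0.16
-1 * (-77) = 77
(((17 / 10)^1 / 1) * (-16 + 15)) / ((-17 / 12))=6 / 5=1.20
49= 49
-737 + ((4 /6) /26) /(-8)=-229945 /312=-737.00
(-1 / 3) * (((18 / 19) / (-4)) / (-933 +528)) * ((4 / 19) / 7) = -2 / 341145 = -0.00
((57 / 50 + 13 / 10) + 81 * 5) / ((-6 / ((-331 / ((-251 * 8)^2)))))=1685783 / 302404800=0.01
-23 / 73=-0.32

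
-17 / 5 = -3.40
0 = 0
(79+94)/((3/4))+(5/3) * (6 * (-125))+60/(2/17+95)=-1647242/1617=-1018.70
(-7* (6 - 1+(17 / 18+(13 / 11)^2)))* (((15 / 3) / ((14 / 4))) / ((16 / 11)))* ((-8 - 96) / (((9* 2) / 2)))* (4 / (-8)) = -1039285 / 3564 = -291.61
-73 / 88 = -0.83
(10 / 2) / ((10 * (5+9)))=1 / 28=0.04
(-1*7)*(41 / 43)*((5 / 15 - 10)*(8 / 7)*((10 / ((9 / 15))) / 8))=59450 / 387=153.62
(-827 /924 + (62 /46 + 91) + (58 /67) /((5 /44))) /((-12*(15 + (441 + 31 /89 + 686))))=-62774016581 /8685891743760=-0.01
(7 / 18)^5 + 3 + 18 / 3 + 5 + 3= 32139463 / 1889568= 17.01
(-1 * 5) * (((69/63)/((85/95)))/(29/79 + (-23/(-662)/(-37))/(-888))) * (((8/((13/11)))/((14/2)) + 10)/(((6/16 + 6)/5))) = -9991955367427840/69672349110819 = -143.41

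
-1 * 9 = -9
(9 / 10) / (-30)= -3 / 100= -0.03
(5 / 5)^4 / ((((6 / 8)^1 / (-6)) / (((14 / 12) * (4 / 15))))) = -112 / 45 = -2.49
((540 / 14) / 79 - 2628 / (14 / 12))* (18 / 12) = -1868103 / 553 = -3378.12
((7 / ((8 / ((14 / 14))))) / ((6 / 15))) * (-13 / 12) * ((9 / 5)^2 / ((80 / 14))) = -17199 / 12800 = -1.34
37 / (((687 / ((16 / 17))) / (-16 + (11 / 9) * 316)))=116032 / 6183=18.77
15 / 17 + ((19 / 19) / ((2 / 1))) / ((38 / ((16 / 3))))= 923 / 969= 0.95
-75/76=-0.99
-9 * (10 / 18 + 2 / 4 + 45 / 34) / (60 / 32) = -2912 / 255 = -11.42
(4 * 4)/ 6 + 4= 20/ 3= 6.67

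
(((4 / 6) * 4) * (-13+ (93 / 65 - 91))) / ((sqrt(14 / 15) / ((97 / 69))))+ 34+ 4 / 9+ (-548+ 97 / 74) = -341155 / 666 - 2586796 * sqrt(210) / 94185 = -910.25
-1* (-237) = 237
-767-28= -795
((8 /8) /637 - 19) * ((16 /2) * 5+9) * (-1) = 12102 /13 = 930.92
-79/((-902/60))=2370/451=5.25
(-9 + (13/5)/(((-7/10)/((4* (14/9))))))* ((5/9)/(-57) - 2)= 297959/4617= 64.54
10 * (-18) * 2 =-360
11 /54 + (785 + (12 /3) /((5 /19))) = 216109 /270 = 800.40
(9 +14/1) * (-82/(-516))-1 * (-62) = 16939/258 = 65.66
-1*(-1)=1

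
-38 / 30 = -19 / 15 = -1.27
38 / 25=1.52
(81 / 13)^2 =6561 / 169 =38.82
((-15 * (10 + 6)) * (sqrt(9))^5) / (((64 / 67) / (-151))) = 36876465 / 4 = 9219116.25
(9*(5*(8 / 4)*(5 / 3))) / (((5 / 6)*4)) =45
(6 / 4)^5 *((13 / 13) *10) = 1215 / 16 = 75.94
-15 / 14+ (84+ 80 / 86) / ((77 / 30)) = 19275 / 602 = 32.02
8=8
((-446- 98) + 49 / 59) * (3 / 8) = -96141 / 472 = -203.69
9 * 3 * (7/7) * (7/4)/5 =189/20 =9.45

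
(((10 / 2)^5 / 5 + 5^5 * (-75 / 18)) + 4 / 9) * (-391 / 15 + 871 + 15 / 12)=-10488771.49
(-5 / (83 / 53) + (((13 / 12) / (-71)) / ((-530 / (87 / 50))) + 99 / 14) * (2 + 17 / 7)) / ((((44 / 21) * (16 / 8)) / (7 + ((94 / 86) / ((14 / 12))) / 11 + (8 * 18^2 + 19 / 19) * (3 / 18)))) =682878389538107729 / 231643175456000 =2947.98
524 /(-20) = -131 /5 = -26.20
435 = 435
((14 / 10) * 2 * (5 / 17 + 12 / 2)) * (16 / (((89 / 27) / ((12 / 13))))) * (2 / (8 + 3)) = 15531264 / 1081795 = 14.36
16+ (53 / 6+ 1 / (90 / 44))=2279 / 90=25.32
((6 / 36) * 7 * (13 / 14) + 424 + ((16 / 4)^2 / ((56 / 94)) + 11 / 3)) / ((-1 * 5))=-12757 / 140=-91.12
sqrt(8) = 2 * sqrt(2) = 2.83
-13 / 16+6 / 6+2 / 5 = 47 / 80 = 0.59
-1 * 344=-344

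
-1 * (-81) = 81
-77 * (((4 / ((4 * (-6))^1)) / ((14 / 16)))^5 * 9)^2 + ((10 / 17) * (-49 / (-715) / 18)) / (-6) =-109467763693 / 143029243943586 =-0.00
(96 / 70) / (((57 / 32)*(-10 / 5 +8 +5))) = 512 / 7315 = 0.07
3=3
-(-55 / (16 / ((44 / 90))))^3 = 1771561 / 373248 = 4.75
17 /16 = 1.06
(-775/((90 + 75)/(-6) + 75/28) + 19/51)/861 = 0.04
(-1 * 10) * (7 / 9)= -70 / 9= -7.78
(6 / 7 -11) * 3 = -213 / 7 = -30.43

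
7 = 7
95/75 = 19/15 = 1.27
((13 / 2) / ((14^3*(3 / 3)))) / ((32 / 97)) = 1261 / 175616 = 0.01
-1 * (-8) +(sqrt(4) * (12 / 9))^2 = 136 / 9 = 15.11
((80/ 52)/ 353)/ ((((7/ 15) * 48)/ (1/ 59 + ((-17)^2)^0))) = 375/ 1895257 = 0.00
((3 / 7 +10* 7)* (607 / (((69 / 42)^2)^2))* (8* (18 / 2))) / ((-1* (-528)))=2463434232 / 3078251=800.27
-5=-5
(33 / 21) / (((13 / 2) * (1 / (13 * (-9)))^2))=23166 / 7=3309.43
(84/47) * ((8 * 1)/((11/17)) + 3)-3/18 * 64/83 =3518260/128733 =27.33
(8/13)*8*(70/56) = 80/13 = 6.15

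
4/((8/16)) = 8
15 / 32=0.47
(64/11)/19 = 64/209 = 0.31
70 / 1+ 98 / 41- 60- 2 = 426 / 41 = 10.39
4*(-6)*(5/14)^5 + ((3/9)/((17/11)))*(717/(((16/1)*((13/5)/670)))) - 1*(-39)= 75165617539/29714776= 2529.57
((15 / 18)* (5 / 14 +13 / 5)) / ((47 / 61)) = 3.20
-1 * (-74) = 74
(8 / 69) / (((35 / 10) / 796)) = 12736 / 483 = 26.37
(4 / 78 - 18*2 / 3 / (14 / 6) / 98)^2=256 / 178944129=0.00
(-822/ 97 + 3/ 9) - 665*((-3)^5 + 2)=46634746/ 291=160256.86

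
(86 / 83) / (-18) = -43 / 747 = -0.06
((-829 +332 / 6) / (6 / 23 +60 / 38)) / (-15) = 1014277 / 36180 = 28.03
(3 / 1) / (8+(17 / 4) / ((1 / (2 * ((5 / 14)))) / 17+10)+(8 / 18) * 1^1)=92556 / 273533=0.34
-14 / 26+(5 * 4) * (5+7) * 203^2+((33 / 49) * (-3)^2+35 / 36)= 226801298063 / 22932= 9890166.49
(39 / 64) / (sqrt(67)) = 39 * sqrt(67) / 4288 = 0.07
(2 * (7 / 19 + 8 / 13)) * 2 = 972 / 247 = 3.94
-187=-187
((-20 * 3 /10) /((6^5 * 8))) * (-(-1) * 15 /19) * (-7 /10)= 7 /131328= 0.00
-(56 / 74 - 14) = 13.24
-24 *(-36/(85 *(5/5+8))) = 96/85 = 1.13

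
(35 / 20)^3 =343 / 64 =5.36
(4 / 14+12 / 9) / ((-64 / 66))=-187 / 112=-1.67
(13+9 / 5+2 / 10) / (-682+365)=-15 / 317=-0.05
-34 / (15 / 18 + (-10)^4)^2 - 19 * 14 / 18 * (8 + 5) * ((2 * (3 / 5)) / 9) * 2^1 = -4980349987628 / 97216200675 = -51.23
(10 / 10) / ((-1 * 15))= -0.07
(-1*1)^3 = -1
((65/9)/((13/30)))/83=50/249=0.20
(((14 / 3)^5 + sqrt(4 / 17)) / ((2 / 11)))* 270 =2970* sqrt(17) / 17 + 29580320 / 9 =3287422.55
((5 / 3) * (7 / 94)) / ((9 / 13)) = 0.18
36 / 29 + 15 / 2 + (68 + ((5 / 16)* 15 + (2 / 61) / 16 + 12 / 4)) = 2389733 / 28304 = 84.43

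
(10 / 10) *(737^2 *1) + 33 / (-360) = 65180269 / 120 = 543168.91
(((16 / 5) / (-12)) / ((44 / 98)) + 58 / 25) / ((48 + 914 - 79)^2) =1424 / 643243425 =0.00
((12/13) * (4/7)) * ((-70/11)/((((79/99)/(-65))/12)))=259200/79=3281.01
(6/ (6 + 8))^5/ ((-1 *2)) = -243/ 33614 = -0.01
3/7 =0.43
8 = 8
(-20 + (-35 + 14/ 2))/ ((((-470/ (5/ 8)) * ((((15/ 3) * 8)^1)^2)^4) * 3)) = 1/ 308019200000000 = 0.00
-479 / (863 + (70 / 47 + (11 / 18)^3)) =-131295816 / 237022549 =-0.55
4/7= 0.57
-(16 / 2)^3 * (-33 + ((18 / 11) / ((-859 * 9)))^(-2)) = -11428284032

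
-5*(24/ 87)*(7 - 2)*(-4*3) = 2400/ 29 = 82.76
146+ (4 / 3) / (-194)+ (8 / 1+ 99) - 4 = 72457 / 291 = 248.99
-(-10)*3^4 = 810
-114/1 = -114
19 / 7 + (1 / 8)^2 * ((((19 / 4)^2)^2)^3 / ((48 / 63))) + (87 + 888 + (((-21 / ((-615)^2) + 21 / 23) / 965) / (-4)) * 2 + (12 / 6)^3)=910757748700277962732404259 / 336513133625475072000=2706455.28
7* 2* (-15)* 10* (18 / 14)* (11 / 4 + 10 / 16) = -18225 / 2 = -9112.50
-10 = -10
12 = 12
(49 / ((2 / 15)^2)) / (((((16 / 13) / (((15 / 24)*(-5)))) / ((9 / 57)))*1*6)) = -3583125 / 19456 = -184.17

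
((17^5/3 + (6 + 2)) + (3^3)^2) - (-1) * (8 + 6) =1422110/3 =474036.67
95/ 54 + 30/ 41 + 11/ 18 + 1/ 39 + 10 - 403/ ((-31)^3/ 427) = 261437522/ 13829751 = 18.90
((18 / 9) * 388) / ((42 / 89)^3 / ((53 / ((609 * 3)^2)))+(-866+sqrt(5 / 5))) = 28993965032 / 214981179947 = 0.13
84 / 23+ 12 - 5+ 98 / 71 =19649 / 1633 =12.03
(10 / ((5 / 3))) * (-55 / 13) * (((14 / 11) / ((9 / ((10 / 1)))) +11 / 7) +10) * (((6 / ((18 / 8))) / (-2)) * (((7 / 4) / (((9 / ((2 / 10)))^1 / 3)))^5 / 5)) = 21606599 / 11372400000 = 0.00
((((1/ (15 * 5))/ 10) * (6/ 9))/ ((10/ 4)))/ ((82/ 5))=1/ 46125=0.00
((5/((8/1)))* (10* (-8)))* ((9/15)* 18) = -540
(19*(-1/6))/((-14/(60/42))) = 95/294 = 0.32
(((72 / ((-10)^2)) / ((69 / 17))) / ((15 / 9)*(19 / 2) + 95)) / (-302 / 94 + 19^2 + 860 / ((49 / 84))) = 423 / 484196000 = 0.00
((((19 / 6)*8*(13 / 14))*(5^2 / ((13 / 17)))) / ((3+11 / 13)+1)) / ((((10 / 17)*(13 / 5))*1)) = 137275 / 1323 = 103.76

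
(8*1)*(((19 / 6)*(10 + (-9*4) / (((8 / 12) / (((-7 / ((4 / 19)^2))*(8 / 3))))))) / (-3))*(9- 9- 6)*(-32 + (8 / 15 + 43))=13295841.96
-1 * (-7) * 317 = 2219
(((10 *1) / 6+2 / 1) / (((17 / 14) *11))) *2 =0.55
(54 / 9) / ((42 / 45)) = 45 / 7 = 6.43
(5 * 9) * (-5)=-225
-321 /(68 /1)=-321 /68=-4.72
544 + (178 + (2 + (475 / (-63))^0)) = 725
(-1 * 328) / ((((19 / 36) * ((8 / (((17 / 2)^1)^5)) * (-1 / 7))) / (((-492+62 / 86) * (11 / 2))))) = -852233135378625 / 13072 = -65195313293.96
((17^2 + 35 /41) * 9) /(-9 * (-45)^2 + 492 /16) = -142608 /994619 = -0.14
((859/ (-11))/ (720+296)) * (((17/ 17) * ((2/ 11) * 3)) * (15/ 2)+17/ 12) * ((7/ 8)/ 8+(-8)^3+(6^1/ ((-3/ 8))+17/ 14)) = 147349747843/ 660903936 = 222.95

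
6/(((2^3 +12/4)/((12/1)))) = 72/11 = 6.55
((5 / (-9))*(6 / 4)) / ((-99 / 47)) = 235 / 594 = 0.40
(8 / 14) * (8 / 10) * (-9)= -144 / 35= -4.11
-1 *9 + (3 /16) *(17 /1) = -5.81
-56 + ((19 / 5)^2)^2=95321 / 625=152.51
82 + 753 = 835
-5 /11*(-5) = 25 /11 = 2.27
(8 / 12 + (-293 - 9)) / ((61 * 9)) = -904 / 1647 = -0.55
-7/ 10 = -0.70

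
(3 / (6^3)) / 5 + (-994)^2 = 988036.00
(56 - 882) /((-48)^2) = -413 /1152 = -0.36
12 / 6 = 2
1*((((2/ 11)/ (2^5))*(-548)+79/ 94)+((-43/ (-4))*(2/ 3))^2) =228406/ 4653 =49.09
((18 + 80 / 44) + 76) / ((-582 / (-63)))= 11067 / 1067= 10.37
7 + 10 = 17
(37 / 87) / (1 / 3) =37 / 29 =1.28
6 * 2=12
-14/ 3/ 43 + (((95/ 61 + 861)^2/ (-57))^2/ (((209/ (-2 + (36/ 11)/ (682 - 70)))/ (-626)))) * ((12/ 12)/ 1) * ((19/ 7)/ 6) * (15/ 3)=192381339663509133530643086/ 83558588168232639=2302352683.08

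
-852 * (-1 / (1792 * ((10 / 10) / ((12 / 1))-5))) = -639 / 6608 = -0.10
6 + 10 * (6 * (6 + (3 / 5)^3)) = 9474 / 25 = 378.96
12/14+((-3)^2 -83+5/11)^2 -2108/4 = 4135724/847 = 4882.79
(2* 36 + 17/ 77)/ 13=5.56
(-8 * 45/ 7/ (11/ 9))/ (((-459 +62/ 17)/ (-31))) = -1707480/ 596057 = -2.86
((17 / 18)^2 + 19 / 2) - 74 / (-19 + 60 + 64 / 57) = 6717535 / 777924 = 8.64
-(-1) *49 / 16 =49 / 16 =3.06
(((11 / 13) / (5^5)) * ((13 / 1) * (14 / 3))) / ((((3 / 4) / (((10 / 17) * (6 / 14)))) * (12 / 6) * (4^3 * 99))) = 1 / 2295000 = 0.00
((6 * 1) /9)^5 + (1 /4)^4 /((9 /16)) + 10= 39419 /3888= 10.14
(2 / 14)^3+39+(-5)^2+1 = 22296 / 343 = 65.00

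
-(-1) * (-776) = -776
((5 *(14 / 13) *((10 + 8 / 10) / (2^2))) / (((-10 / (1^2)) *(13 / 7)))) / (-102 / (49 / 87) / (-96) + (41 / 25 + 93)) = -0.01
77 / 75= 1.03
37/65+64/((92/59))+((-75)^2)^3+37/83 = 22084464116546953/124085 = 177978515667.06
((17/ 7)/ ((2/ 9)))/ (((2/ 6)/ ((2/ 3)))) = 21.86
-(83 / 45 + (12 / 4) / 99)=-1.87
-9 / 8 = -1.12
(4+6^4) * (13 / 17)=16900 / 17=994.12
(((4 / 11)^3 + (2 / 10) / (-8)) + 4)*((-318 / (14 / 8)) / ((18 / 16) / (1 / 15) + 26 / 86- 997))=3905093848 / 5233964505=0.75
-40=-40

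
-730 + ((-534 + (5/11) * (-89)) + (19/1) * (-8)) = -16021/11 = -1456.45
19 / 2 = 9.50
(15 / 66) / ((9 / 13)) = 65 / 198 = 0.33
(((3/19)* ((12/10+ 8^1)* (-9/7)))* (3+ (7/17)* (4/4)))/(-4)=18009/11305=1.59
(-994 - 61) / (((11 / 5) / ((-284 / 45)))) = 299620 / 99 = 3026.46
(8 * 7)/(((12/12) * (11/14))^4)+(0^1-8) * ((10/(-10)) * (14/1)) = 3791088/14641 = 258.94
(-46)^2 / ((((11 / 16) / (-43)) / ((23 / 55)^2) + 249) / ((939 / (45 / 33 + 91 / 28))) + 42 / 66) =1138.04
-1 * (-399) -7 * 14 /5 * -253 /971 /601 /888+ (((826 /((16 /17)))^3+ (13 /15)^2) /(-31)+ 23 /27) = -5044151877757788905473 /231329411827200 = -21805060.75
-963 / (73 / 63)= -831.08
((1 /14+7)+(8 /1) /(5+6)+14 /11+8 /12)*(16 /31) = 3272 /651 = 5.03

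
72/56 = 9/7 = 1.29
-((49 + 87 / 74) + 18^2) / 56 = -27689 / 4144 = -6.68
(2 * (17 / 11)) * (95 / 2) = 1615 / 11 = 146.82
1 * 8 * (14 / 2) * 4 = 224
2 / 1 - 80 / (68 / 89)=-1746 / 17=-102.71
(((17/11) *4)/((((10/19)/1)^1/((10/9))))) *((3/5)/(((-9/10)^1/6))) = -5168/99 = -52.20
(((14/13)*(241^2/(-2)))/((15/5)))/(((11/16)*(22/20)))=-65050720/4719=-13784.85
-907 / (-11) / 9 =907 / 99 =9.16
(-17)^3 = -4913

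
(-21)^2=441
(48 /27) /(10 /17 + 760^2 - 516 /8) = 544 /176726043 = 0.00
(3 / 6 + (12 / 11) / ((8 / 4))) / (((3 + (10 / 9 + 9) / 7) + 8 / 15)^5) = 4244146875 / 12406885449728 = 0.00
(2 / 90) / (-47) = -1 / 2115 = -0.00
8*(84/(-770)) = -48/55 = -0.87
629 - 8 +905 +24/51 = 25950/17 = 1526.47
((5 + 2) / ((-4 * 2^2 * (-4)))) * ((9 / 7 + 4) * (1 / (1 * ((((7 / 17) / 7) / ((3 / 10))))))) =1887 / 640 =2.95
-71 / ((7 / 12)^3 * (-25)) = 122688 / 8575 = 14.31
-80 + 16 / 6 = -232 / 3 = -77.33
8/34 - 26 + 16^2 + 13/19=74587/323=230.92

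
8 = 8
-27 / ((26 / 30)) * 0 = 0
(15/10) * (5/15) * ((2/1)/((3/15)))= 5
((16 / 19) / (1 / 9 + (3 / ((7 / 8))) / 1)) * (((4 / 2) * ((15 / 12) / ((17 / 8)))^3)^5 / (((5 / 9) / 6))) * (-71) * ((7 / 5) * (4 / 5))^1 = -27701968896000000000000 / 12128086469247089514941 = -2.28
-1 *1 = -1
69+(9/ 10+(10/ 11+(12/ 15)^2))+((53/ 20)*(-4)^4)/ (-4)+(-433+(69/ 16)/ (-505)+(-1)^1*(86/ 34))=-4031912603/ 7554800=-533.69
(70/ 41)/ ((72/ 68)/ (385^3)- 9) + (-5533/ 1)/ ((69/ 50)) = -33013186302339100/ 8233515571401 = -4009.61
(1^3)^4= 1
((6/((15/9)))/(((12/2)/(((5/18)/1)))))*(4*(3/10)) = 1/5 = 0.20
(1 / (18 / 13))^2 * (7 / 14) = 169 / 648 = 0.26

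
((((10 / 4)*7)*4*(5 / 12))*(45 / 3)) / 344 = 1.27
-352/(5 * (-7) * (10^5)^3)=11/1093750000000000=0.00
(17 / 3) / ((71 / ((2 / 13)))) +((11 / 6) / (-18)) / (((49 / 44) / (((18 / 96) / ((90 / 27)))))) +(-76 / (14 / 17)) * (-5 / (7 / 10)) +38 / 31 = 444445693667 / 672977760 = 660.42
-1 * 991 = -991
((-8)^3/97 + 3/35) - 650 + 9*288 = 6575461/3395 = 1936.81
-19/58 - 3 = -193/58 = -3.33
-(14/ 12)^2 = -49/ 36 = -1.36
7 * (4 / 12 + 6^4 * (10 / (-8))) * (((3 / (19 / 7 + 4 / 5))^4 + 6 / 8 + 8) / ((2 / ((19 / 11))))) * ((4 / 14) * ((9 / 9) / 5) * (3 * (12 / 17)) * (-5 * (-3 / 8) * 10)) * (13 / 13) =-435818459130075 / 2113669228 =-206190.47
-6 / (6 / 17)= -17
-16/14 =-8/7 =-1.14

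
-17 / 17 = -1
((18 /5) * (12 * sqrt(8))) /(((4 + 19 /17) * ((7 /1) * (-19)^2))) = 2448 * sqrt(2) /366415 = 0.01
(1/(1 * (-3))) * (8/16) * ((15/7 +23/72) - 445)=223039/3024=73.76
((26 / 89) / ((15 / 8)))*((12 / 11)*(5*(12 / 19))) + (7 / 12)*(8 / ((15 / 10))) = 610684 / 167409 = 3.65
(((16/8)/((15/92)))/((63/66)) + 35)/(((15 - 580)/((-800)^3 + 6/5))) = 38586879909562/889875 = 43362135.03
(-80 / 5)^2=256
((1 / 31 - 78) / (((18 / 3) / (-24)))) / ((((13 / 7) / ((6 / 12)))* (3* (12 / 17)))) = 287623 / 7254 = 39.65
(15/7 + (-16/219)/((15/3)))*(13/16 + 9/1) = 2561141/122640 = 20.88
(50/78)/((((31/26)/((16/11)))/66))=1600/31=51.61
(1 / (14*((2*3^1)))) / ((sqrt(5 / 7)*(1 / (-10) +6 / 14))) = sqrt(35) / 138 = 0.04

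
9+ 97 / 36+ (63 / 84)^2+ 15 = 3925 / 144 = 27.26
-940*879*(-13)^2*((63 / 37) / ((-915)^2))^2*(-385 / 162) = 17561798254 / 12794595522075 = 0.00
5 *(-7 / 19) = -35 / 19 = -1.84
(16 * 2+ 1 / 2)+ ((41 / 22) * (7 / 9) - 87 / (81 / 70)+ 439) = 118136 / 297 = 397.76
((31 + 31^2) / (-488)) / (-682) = 2 / 671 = 0.00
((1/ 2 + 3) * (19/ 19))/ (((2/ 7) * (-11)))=-1.11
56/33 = 1.70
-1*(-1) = 1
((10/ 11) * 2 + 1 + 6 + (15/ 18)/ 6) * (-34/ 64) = -60299/ 12672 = -4.76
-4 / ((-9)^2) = -4 / 81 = -0.05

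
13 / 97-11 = -1054 / 97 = -10.87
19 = 19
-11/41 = -0.27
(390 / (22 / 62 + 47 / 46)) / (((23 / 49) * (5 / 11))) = 200508 / 151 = 1327.87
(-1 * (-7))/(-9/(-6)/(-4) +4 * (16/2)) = 56/253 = 0.22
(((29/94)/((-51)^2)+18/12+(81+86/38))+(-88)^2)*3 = 18183813661/774231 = 23486.29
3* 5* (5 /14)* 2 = 75 /7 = 10.71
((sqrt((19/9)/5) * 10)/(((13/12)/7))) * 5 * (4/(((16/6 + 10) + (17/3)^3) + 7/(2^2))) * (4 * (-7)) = -3386880 * sqrt(95)/275717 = -119.73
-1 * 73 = -73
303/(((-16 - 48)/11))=-3333/64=-52.08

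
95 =95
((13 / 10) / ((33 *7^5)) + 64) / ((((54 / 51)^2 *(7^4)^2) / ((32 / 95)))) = 0.00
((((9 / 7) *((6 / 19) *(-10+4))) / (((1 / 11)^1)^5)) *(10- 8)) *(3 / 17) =-313083144 / 2261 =-138471.09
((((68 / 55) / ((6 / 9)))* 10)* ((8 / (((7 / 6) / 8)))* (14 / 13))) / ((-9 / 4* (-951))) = 69632 / 135993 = 0.51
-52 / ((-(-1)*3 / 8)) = -416 / 3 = -138.67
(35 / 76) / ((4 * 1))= 35 / 304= 0.12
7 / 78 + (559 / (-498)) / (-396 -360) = 0.09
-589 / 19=-31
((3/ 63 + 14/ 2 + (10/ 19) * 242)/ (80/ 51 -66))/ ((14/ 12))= -2735232/ 1529633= -1.79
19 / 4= 4.75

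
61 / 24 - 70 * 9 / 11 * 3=-44689 / 264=-169.28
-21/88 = -0.24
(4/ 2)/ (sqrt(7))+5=2*sqrt(7)/ 7+5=5.76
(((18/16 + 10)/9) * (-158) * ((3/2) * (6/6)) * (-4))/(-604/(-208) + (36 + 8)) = 182806/7317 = 24.98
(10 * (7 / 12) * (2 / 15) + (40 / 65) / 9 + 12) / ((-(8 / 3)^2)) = -1503 / 832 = -1.81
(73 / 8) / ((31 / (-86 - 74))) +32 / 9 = -12148 / 279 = -43.54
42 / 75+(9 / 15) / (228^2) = 242597 / 433200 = 0.56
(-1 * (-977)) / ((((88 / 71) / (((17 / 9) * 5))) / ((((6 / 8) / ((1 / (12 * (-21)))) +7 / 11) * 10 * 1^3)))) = -15271145050 / 1089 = -14023090.04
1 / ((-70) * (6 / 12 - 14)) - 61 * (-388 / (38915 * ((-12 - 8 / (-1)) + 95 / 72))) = -64114405 / 283900491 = -0.23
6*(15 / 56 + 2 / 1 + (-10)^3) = -167619 / 28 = -5986.39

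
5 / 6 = 0.83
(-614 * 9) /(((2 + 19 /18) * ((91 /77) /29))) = -2884572 /65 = -44378.03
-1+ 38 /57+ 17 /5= 46 /15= 3.07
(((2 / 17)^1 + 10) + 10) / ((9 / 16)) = 608 / 17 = 35.76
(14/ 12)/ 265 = 7/ 1590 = 0.00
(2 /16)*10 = 5 /4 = 1.25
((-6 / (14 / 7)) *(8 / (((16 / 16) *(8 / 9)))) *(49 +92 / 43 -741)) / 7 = 2660.89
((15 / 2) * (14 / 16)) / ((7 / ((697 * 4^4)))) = 167280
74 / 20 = 37 / 10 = 3.70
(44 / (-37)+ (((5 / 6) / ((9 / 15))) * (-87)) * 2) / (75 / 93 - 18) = 835667 / 59163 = 14.12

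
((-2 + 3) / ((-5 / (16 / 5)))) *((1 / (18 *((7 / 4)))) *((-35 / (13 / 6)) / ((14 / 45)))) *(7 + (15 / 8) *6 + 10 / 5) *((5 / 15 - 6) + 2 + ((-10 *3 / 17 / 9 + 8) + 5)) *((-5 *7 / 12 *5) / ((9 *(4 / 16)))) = -279600 / 221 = -1265.16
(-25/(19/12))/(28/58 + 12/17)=-73950/5567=-13.28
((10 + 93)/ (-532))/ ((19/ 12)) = -0.12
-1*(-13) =13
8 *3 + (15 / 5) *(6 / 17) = 426 / 17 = 25.06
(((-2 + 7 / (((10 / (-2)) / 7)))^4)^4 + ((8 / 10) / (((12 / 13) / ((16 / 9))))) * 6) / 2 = 194032596663687634311133339369 / 2746582031250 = 70645112527507960.01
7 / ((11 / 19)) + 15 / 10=299 / 22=13.59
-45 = -45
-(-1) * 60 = 60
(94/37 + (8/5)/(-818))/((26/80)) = 1536656/196729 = 7.81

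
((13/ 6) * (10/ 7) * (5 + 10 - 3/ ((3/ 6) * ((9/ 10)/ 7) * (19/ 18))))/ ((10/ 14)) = -2405/ 19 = -126.58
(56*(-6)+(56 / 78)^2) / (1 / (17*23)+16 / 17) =-199516352 / 561249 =-355.49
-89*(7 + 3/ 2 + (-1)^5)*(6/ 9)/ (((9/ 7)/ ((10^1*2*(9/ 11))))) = -62300/ 11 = -5663.64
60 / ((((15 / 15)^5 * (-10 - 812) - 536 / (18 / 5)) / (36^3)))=-2883.30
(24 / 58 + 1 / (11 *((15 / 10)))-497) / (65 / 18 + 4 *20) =-570210 / 96019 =-5.94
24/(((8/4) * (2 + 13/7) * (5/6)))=56/15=3.73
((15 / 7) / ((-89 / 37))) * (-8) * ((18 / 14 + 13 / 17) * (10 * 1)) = 10833600 / 74137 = 146.13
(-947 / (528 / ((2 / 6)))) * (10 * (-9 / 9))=4735 / 792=5.98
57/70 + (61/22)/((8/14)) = 17453/3080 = 5.67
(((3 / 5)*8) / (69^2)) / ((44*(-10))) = -1 / 436425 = -0.00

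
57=57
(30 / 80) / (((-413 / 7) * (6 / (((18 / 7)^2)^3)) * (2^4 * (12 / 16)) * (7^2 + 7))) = -177147 / 388712296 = -0.00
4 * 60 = 240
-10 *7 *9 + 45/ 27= -1885/ 3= -628.33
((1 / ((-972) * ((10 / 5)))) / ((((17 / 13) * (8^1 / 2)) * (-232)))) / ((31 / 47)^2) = 28717 / 29472470784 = 0.00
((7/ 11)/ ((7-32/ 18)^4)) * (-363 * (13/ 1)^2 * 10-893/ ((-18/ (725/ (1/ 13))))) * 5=-67000731525/ 107352982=-624.12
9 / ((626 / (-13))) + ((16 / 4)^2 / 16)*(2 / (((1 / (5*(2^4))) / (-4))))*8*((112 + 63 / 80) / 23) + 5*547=-322121633 / 14398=-22372.67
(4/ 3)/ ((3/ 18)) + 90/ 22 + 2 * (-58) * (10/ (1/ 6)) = -6947.91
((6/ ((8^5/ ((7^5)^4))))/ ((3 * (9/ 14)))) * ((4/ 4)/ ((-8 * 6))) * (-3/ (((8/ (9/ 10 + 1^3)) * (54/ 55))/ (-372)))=-3618818653395597081353/ 84934656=-42607091425620.15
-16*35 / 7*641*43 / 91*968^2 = -2066175400960 / 91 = -22705224186.37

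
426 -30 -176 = 220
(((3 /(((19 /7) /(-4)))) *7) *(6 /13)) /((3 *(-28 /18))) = 756 /247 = 3.06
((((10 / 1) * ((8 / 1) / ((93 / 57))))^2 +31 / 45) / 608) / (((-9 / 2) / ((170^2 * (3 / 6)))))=-150276807995 / 11831832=-12701.06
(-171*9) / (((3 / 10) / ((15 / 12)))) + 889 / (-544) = -3489289 / 544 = -6414.13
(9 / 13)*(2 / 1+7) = 81 / 13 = 6.23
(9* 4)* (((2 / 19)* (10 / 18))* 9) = 360 / 19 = 18.95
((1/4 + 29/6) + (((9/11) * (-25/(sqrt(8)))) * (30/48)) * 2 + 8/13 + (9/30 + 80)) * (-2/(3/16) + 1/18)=-12812089/14040 + 23875 * sqrt(2)/352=-816.62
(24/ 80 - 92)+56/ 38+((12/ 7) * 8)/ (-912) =-120021/ 1330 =-90.24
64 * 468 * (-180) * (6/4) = -8087040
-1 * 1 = -1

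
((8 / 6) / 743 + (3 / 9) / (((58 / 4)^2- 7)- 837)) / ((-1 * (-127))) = 7168 / 717615405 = 0.00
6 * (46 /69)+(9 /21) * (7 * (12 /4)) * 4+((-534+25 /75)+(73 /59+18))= -83974 /177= -474.43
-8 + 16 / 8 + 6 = 0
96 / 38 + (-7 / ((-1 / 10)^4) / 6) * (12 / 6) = -1329856 / 57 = -23330.81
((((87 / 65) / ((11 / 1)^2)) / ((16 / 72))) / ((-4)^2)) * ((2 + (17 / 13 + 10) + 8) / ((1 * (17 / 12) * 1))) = 650673 / 13905320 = 0.05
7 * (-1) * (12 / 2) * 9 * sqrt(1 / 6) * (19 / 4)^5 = -155994237 * sqrt(6) / 1024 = -373150.67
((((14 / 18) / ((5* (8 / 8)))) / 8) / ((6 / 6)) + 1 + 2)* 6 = 1087 / 60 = 18.12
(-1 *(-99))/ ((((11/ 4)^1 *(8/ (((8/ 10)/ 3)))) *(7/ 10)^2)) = 120/ 49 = 2.45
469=469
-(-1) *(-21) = -21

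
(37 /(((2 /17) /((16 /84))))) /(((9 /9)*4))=629 /42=14.98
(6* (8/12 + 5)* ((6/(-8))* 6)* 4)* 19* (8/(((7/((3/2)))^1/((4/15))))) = -186048/35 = -5315.66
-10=-10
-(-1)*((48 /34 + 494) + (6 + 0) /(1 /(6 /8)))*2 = 16997 /17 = 999.82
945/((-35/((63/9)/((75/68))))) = -4284/25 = -171.36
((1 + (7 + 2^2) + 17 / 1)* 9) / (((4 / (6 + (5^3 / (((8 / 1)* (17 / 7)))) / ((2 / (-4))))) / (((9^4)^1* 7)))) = -5597904249 / 272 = -20580530.33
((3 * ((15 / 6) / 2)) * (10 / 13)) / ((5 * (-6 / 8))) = -10 / 13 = -0.77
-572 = -572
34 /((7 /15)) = 510 /7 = 72.86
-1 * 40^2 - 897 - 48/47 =-117407/47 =-2498.02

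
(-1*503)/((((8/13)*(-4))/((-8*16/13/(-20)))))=503/5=100.60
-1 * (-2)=2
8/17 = 0.47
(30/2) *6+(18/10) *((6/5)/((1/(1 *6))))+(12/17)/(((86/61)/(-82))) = 1131294/18275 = 61.90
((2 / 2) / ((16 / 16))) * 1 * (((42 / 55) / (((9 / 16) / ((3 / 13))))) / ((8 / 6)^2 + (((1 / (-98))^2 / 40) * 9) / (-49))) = 0.18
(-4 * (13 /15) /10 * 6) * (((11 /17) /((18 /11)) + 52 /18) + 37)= -106834 /1275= -83.79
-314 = -314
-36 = -36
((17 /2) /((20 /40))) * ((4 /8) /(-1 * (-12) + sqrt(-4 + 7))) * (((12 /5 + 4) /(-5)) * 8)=-8704 /1175 + 2176 * sqrt(3) /3525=-6.34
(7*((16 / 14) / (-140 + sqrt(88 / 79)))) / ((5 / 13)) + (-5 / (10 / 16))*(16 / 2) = -12415252 / 193539 - 26*sqrt(1738) / 967695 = -64.15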